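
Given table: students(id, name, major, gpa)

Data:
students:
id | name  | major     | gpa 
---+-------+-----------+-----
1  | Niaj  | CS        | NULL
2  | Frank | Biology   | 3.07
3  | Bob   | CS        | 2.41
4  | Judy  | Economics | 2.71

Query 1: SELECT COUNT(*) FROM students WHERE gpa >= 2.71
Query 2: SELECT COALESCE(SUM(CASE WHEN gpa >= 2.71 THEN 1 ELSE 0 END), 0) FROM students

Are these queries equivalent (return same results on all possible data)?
Yes, equivalent

Both queries return: [(2,)]

Reason: COUNT with WHERE vs conditional SUM (COALESCE handles empty-table NULL)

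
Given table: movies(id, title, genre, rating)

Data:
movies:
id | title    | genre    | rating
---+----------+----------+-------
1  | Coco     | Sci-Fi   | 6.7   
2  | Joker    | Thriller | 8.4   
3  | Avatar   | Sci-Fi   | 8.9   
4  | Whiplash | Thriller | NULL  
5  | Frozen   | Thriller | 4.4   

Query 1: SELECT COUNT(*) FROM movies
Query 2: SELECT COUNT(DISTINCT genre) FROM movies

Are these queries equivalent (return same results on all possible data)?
No, not equivalent

Query 1 returns: [(5,)]
Query 2 returns: [(2,)]

Reason: COUNT(*) counts rows, COUNT(DISTINCT genre) counts unique genres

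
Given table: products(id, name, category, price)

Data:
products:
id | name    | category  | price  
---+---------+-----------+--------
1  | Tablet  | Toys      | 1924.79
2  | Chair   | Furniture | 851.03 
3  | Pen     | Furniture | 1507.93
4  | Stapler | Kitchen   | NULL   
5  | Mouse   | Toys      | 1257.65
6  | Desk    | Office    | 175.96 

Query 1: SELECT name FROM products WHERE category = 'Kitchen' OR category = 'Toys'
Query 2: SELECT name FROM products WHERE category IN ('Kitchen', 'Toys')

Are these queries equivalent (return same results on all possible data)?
Yes, equivalent

Both queries return: [('Mouse',), ('Stapler',), ('Tablet',)]

Reason: OR vs IN are equivalent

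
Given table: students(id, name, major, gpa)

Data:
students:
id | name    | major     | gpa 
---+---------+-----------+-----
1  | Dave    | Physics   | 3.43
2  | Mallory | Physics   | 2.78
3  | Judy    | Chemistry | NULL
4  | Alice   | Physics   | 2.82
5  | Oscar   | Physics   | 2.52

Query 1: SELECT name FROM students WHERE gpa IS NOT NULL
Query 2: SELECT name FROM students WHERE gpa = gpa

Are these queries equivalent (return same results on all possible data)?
Yes, equivalent

Both queries return: [('Alice',), ('Dave',), ('Mallory',), ('Oscar',)]

Reason: IS NOT NULL vs self-equality (both exclude NULLs)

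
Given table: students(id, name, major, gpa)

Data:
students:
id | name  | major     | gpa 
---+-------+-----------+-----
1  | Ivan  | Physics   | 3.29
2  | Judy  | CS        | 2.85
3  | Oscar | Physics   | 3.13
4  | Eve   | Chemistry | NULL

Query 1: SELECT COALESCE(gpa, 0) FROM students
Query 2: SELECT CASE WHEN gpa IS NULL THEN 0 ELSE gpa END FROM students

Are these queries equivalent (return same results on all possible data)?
Yes, equivalent

Both queries return: [(0,), (2.85,), (3.13,), (3.29,)]

Reason: COALESCE vs CASE for NULL handling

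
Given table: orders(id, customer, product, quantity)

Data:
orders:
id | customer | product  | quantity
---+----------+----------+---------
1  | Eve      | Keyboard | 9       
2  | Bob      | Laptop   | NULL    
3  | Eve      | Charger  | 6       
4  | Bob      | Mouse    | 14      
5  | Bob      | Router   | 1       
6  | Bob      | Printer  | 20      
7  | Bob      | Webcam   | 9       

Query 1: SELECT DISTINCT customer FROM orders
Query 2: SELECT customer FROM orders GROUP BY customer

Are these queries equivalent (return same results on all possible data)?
Yes, equivalent

Both queries return: [('Bob',), ('Eve',)]

Reason: Both get unique customers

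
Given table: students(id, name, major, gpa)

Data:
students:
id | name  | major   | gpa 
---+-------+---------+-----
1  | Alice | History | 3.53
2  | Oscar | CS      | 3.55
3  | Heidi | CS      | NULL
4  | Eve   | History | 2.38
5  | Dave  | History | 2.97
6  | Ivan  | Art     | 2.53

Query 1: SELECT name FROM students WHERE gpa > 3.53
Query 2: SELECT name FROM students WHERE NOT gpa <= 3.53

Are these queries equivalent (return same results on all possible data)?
Yes, equivalent

Both queries return: [('Oscar',)]

Reason: Both filter gpa > 3.53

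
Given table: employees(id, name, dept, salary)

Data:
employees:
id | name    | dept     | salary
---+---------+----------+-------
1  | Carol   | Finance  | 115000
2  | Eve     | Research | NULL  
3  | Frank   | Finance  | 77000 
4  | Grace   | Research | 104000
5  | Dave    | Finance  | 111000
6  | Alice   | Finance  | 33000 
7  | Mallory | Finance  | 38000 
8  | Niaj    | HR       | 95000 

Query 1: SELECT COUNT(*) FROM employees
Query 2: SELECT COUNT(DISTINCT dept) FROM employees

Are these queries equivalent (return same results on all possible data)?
No, not equivalent

Query 1 returns: [(8,)]
Query 2 returns: [(3,)]

Reason: COUNT(*) counts rows, COUNT(DISTINCT dept) counts unique depts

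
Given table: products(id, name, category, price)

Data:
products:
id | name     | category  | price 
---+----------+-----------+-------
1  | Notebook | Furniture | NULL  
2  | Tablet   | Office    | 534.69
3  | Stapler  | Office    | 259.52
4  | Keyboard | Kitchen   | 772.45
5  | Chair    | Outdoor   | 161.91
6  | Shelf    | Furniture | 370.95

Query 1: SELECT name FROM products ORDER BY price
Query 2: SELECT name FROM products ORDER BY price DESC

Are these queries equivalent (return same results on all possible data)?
No, not equivalent

Query 1 returns: [('Notebook',), ('Chair',), ('Stapler',), ('Shelf',), ('Tablet',), ('Keyboard',)]
Query 2 returns: [('Keyboard',), ('Tablet',), ('Shelf',), ('Stapler',), ('Chair',), ('Notebook',)]

Reason: ASC vs DESC gives opposite ordering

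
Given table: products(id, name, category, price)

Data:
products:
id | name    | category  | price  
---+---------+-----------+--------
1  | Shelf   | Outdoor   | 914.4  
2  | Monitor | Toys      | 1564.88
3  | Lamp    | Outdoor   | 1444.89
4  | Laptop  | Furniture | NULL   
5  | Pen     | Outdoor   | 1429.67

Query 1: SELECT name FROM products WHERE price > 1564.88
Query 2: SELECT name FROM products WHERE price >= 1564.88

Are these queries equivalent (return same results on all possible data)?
No, not equivalent

Query 1 returns: []
Query 2 returns: [('Monitor',)]

Reason: > vs >= gives different results when price = 1564.88 exists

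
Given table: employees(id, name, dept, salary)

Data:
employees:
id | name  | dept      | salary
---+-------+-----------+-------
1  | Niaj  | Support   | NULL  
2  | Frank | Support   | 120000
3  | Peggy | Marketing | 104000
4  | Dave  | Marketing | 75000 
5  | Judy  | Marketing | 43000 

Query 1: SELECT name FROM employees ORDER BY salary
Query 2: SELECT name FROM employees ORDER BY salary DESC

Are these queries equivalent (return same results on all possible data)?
No, not equivalent

Query 1 returns: [('Niaj',), ('Judy',), ('Dave',), ('Peggy',), ('Frank',)]
Query 2 returns: [('Frank',), ('Peggy',), ('Dave',), ('Judy',), ('Niaj',)]

Reason: ASC vs DESC gives opposite ordering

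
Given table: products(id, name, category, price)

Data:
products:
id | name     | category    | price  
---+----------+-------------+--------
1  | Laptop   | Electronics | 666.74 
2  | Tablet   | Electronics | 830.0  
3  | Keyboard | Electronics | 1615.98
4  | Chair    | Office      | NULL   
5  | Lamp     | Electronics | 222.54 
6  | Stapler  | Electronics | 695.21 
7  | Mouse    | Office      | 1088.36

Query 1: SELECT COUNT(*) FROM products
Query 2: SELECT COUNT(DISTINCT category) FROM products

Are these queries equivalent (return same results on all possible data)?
No, not equivalent

Query 1 returns: [(7,)]
Query 2 returns: [(2,)]

Reason: COUNT(*) counts rows, COUNT(DISTINCT category) counts unique categorys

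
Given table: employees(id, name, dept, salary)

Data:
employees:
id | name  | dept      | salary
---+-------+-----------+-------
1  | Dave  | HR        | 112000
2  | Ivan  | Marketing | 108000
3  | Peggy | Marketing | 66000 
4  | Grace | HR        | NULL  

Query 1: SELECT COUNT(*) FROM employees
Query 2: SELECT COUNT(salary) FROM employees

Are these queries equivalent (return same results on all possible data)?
No, not equivalent

Query 1 returns: [(4,)]
Query 2 returns: [(3,)]

Reason: COUNT(*) includes NULLs, COUNT(column) excludes them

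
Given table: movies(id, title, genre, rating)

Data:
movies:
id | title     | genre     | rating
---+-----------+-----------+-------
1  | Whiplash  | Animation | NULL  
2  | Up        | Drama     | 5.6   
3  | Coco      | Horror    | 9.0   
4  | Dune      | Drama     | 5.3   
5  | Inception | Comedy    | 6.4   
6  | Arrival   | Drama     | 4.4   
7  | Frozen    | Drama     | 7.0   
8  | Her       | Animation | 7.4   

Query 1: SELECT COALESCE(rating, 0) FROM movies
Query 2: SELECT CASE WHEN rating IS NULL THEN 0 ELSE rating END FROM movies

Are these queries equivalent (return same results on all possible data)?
Yes, equivalent

Both queries return: [(0,), (4.4,), (5.3,), (5.6,), (6.4,), (7.0,), (7.4,), (9.0,)]

Reason: COALESCE vs CASE for NULL handling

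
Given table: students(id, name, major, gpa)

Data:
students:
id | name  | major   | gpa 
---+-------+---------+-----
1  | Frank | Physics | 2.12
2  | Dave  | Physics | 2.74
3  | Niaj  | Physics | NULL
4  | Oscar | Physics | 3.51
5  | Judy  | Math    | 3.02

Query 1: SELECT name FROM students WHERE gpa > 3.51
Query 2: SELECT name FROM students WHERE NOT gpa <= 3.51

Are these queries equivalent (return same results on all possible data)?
Yes, equivalent

Both queries return: []

Reason: Both filter gpa > 3.51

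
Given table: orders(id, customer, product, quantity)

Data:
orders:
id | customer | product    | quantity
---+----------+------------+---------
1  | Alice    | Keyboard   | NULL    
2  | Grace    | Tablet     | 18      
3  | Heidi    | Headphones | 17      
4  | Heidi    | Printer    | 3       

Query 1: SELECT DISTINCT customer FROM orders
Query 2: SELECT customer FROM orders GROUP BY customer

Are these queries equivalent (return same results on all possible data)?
Yes, equivalent

Both queries return: [('Alice',), ('Grace',), ('Heidi',)]

Reason: Both get unique customers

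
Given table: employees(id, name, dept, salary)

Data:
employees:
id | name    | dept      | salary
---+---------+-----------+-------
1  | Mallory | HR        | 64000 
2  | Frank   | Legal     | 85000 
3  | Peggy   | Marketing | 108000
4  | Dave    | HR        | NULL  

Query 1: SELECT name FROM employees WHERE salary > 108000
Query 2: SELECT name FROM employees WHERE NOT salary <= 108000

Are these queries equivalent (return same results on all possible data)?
Yes, equivalent

Both queries return: []

Reason: Both filter salary > 108000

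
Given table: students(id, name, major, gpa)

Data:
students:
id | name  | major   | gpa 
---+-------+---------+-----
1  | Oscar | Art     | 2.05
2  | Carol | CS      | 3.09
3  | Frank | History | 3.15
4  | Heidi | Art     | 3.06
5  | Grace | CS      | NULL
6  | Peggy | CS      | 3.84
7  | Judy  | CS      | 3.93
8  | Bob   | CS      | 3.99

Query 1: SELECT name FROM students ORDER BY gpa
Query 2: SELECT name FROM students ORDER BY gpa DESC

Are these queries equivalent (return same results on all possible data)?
No, not equivalent

Query 1 returns: [('Grace',), ('Oscar',), ('Heidi',), ('Carol',), ('Frank',), ('Peggy',), ('Judy',), ('Bob',)]
Query 2 returns: [('Bob',), ('Judy',), ('Peggy',), ('Frank',), ('Carol',), ('Heidi',), ('Oscar',), ('Grace',)]

Reason: ASC vs DESC gives opposite ordering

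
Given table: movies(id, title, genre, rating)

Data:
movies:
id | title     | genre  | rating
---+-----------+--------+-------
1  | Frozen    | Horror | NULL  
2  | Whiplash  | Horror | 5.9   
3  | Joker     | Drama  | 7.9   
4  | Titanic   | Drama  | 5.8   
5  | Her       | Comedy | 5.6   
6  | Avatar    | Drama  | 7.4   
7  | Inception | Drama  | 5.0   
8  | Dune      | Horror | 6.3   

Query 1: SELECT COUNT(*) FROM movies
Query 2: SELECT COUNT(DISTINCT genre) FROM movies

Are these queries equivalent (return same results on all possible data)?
No, not equivalent

Query 1 returns: [(8,)]
Query 2 returns: [(3,)]

Reason: COUNT(*) counts rows, COUNT(DISTINCT genre) counts unique genres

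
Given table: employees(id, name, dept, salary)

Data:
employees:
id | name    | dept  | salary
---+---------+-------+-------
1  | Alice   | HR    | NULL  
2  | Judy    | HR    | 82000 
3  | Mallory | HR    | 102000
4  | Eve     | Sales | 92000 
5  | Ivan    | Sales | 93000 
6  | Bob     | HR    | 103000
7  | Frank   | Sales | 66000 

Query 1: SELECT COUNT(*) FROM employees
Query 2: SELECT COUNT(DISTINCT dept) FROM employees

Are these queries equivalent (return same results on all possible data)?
No, not equivalent

Query 1 returns: [(7,)]
Query 2 returns: [(2,)]

Reason: COUNT(*) counts rows, COUNT(DISTINCT dept) counts unique depts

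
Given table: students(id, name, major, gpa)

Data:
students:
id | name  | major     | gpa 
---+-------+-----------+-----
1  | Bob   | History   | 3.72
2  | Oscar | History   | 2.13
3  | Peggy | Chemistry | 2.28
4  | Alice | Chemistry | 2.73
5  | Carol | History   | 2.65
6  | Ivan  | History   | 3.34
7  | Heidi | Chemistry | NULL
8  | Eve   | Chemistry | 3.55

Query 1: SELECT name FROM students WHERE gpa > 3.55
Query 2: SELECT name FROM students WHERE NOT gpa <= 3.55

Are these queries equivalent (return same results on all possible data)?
Yes, equivalent

Both queries return: [('Bob',)]

Reason: Both filter gpa > 3.55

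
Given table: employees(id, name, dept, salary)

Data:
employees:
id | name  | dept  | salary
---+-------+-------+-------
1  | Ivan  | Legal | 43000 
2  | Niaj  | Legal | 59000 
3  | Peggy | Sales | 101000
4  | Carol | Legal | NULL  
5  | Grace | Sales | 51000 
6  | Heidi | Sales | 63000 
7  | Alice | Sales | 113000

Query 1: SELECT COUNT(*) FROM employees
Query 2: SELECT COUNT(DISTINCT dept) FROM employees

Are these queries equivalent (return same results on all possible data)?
No, not equivalent

Query 1 returns: [(7,)]
Query 2 returns: [(2,)]

Reason: COUNT(*) counts rows, COUNT(DISTINCT dept) counts unique depts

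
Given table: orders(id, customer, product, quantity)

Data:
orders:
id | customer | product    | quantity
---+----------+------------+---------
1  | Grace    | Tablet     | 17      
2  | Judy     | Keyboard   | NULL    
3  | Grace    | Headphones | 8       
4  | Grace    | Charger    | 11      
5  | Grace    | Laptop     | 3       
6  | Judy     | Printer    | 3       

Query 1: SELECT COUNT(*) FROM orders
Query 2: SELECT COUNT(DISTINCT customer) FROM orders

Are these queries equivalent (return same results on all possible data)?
No, not equivalent

Query 1 returns: [(6,)]
Query 2 returns: [(2,)]

Reason: COUNT(*) counts rows, COUNT(DISTINCT customer) counts unique customers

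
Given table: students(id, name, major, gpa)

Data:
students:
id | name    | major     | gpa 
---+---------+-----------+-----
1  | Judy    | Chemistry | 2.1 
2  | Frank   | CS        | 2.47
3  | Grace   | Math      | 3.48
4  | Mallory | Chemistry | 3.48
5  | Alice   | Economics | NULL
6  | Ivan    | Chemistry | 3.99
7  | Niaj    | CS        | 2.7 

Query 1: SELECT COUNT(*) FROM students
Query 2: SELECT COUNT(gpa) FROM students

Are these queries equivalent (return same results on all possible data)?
No, not equivalent

Query 1 returns: [(7,)]
Query 2 returns: [(6,)]

Reason: COUNT(*) includes NULLs, COUNT(column) excludes them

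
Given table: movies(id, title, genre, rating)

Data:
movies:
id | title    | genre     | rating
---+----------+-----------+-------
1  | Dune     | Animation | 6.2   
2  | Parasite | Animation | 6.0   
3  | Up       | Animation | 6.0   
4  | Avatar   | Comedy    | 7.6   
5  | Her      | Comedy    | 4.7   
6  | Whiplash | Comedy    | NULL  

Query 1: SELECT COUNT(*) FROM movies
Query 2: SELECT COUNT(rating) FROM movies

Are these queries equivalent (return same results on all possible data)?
No, not equivalent

Query 1 returns: [(6,)]
Query 2 returns: [(5,)]

Reason: COUNT(*) includes NULLs, COUNT(column) excludes them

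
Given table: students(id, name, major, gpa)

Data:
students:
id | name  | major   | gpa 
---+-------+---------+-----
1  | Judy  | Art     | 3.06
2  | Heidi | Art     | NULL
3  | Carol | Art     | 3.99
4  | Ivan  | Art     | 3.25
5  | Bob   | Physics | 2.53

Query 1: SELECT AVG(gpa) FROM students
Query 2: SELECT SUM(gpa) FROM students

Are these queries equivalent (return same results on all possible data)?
No, not equivalent

Query 1 returns: [(3.2075,)]
Query 2 returns: [(12.83,)]

Reason: AVG vs SUM give different aggregate values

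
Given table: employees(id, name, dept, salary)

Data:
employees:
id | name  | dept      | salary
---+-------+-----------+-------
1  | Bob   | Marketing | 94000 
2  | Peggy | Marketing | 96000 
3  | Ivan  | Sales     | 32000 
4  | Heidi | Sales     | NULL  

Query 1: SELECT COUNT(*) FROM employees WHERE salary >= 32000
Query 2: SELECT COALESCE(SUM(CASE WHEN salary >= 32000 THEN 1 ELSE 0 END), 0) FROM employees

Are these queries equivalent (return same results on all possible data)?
Yes, equivalent

Both queries return: [(3,)]

Reason: COUNT with WHERE vs conditional SUM (COALESCE handles empty-table NULL)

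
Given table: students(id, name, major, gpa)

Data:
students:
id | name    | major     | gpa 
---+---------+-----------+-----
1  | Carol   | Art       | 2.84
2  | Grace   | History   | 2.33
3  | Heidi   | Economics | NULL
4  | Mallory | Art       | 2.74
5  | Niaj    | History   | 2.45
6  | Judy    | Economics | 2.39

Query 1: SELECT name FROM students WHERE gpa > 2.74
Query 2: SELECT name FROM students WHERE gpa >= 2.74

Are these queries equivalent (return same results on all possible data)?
No, not equivalent

Query 1 returns: [('Carol',)]
Query 2 returns: [('Carol',), ('Mallory',)]

Reason: > vs >= gives different results when gpa = 2.74 exists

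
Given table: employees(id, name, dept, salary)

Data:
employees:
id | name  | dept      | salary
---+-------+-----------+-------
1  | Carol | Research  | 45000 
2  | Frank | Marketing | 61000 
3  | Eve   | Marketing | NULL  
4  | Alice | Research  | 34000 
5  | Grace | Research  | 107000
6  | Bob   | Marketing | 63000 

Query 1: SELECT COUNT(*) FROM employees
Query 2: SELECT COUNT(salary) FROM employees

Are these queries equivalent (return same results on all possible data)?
No, not equivalent

Query 1 returns: [(6,)]
Query 2 returns: [(5,)]

Reason: COUNT(*) includes NULLs, COUNT(column) excludes them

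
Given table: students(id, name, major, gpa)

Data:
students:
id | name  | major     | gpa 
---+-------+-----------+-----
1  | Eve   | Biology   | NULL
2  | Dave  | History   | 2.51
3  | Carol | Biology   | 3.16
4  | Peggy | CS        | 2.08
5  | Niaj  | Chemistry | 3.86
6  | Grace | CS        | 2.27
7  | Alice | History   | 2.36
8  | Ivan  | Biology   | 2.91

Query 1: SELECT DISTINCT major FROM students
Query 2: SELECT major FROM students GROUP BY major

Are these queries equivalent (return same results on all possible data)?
Yes, equivalent

Both queries return: [('Biology',), ('CS',), ('Chemistry',), ('History',)]

Reason: Both get unique majors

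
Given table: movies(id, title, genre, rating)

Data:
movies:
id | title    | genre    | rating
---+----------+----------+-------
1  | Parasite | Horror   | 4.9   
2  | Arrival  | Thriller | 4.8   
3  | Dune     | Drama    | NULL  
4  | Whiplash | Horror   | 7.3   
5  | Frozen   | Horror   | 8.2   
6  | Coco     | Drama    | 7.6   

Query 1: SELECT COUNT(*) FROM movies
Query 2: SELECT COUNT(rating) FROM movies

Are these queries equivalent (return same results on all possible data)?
No, not equivalent

Query 1 returns: [(6,)]
Query 2 returns: [(5,)]

Reason: COUNT(*) includes NULLs, COUNT(column) excludes them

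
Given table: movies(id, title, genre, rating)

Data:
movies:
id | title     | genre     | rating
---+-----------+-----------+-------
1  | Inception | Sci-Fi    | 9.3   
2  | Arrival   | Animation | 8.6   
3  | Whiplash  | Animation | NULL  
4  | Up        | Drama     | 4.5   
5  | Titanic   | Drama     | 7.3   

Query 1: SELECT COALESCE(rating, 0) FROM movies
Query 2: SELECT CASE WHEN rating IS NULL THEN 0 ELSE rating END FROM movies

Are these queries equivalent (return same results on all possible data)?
Yes, equivalent

Both queries return: [(0,), (4.5,), (7.3,), (8.6,), (9.3,)]

Reason: COALESCE vs CASE for NULL handling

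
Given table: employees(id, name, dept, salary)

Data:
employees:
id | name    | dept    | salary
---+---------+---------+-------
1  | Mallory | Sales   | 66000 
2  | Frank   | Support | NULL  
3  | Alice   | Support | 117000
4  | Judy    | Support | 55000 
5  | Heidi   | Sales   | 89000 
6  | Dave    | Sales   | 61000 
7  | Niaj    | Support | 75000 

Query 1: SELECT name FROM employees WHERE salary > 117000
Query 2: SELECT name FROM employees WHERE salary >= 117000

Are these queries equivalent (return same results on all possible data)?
No, not equivalent

Query 1 returns: []
Query 2 returns: [('Alice',)]

Reason: > vs >= gives different results when salary = 117000 exists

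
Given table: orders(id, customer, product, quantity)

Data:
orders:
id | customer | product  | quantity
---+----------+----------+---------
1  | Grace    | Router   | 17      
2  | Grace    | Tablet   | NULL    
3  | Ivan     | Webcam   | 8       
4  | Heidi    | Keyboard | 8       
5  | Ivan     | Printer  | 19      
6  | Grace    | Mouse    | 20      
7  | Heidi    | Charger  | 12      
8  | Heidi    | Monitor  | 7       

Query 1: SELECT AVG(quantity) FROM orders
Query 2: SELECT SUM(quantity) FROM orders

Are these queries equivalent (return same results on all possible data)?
No, not equivalent

Query 1 returns: [(13.0,)]
Query 2 returns: [(91,)]

Reason: AVG vs SUM give different aggregate values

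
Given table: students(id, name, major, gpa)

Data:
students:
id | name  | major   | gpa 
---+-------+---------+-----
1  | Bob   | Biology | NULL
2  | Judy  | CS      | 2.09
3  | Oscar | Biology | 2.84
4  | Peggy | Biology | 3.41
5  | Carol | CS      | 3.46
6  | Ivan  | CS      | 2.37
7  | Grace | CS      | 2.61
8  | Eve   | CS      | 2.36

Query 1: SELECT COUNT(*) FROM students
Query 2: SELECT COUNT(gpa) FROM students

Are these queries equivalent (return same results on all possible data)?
No, not equivalent

Query 1 returns: [(8,)]
Query 2 returns: [(7,)]

Reason: COUNT(*) includes NULLs, COUNT(column) excludes them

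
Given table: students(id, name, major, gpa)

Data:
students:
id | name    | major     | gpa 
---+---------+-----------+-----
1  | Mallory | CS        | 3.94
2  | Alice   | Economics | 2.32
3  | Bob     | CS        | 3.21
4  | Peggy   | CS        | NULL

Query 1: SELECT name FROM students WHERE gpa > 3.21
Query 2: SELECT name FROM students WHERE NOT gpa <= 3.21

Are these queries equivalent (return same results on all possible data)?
Yes, equivalent

Both queries return: [('Mallory',)]

Reason: Both filter gpa > 3.21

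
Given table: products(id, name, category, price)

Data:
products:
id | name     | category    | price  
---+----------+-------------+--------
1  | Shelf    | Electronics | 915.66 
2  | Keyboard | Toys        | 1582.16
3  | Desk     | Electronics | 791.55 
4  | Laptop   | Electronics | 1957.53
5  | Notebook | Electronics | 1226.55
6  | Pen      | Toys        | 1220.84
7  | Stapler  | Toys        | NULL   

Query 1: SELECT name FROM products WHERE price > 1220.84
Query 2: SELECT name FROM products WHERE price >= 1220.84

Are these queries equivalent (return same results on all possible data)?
No, not equivalent

Query 1 returns: [('Keyboard',), ('Laptop',), ('Notebook',)]
Query 2 returns: [('Keyboard',), ('Laptop',), ('Notebook',), ('Pen',)]

Reason: > vs >= gives different results when price = 1220.84 exists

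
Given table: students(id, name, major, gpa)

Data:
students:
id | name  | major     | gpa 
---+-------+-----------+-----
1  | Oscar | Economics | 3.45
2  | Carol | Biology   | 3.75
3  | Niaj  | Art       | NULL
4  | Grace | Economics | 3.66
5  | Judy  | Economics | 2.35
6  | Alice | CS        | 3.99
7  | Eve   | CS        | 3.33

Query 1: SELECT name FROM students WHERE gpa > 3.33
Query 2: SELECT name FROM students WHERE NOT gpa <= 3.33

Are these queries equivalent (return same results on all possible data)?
Yes, equivalent

Both queries return: [('Alice',), ('Carol',), ('Grace',), ('Oscar',)]

Reason: Both filter gpa > 3.33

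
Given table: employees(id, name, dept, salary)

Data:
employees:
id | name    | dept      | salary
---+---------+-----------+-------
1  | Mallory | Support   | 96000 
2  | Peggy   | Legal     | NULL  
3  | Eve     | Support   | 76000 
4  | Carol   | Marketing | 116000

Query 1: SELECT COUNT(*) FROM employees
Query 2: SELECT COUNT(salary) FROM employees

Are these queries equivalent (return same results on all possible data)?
No, not equivalent

Query 1 returns: [(4,)]
Query 2 returns: [(3,)]

Reason: COUNT(*) includes NULLs, COUNT(column) excludes them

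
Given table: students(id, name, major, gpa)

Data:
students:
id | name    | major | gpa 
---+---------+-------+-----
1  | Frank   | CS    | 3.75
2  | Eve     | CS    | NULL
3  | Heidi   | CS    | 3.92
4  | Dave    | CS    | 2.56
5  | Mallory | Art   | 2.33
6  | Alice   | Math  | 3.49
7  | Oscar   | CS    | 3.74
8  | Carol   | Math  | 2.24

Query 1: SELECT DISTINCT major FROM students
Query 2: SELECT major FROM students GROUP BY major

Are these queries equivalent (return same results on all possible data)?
Yes, equivalent

Both queries return: [('Art',), ('CS',), ('Math',)]

Reason: Both get unique majors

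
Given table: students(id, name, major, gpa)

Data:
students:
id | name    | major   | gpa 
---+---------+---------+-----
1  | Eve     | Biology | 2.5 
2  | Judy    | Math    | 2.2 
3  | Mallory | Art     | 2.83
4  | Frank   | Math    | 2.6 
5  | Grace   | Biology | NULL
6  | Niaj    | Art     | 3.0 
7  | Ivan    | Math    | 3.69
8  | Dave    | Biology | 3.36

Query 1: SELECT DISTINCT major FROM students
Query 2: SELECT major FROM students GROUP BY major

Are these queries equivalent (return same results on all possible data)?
Yes, equivalent

Both queries return: [('Art',), ('Biology',), ('Math',)]

Reason: Both get unique majors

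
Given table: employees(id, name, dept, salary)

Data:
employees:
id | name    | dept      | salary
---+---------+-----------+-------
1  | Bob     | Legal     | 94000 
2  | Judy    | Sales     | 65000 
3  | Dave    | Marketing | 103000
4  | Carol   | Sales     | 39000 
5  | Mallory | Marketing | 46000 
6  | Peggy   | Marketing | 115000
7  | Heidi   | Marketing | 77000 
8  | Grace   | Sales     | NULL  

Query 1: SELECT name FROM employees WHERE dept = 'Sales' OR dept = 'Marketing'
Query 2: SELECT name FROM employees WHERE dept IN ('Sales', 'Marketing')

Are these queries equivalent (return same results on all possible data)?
Yes, equivalent

Both queries return: [('Carol',), ('Dave',), ('Grace',), ('Heidi',), ('Judy',), ('Mallory',), ('Peggy',)]

Reason: OR vs IN are equivalent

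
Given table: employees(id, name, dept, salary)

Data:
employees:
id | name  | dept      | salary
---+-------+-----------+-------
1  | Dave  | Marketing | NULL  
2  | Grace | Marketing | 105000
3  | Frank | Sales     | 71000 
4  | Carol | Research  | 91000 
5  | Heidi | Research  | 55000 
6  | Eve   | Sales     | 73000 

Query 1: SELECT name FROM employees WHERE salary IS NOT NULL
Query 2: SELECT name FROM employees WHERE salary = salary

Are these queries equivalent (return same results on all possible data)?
Yes, equivalent

Both queries return: [('Carol',), ('Eve',), ('Frank',), ('Grace',), ('Heidi',)]

Reason: IS NOT NULL vs self-equality (both exclude NULLs)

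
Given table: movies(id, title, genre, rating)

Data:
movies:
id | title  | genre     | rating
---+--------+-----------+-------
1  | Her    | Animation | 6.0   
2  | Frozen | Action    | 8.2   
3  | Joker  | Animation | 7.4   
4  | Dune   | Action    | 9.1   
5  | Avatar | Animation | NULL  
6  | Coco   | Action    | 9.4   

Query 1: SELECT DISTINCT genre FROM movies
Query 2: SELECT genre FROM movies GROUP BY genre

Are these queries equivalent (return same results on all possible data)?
Yes, equivalent

Both queries return: [('Action',), ('Animation',)]

Reason: Both get unique genres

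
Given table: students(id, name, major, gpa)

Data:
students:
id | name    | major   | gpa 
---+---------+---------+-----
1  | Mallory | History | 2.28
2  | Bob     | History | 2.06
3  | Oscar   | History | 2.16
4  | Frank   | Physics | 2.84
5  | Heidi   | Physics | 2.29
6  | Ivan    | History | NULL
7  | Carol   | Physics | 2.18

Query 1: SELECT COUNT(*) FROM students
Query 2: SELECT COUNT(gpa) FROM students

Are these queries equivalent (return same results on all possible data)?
No, not equivalent

Query 1 returns: [(7,)]
Query 2 returns: [(6,)]

Reason: COUNT(*) includes NULLs, COUNT(column) excludes them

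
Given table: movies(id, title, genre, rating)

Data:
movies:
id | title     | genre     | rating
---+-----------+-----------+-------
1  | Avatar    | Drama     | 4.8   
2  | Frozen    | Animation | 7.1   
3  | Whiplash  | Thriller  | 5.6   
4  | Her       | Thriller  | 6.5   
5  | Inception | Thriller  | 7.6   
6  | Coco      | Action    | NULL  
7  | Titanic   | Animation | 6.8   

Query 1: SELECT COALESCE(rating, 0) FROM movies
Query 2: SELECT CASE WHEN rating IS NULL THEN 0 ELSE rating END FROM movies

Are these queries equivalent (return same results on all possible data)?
Yes, equivalent

Both queries return: [(0,), (4.8,), (5.6,), (6.5,), (6.8,), (7.1,), (7.6,)]

Reason: COALESCE vs CASE for NULL handling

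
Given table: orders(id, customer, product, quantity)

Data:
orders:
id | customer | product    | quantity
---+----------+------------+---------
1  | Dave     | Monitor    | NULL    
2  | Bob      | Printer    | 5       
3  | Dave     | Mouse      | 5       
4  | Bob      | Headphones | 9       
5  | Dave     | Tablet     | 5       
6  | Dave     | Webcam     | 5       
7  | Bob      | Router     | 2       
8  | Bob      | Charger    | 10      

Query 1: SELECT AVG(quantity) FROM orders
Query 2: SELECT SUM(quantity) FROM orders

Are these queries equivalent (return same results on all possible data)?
No, not equivalent

Query 1 returns: [(5.857142857142857,)]
Query 2 returns: [(41,)]

Reason: AVG vs SUM give different aggregate values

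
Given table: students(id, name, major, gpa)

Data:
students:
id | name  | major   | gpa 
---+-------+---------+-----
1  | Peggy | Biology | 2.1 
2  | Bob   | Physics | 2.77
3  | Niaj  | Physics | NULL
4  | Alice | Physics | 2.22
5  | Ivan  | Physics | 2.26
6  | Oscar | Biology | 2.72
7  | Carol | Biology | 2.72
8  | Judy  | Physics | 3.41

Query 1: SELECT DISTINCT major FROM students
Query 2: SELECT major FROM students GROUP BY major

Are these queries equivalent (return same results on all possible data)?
Yes, equivalent

Both queries return: [('Biology',), ('Physics',)]

Reason: Both get unique majors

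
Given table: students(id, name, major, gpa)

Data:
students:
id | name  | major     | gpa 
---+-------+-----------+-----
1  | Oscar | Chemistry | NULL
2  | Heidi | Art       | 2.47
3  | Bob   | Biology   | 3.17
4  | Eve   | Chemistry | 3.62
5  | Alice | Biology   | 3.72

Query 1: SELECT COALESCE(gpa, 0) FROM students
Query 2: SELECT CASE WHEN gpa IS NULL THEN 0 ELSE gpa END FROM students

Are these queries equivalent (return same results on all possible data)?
Yes, equivalent

Both queries return: [(0,), (2.47,), (3.17,), (3.62,), (3.72,)]

Reason: COALESCE vs CASE for NULL handling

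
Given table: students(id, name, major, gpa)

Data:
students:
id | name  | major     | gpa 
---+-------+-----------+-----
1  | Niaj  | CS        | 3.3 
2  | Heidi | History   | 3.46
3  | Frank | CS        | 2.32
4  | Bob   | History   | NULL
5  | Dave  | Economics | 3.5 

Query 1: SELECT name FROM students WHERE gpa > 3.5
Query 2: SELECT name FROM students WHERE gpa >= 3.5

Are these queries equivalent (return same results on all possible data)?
No, not equivalent

Query 1 returns: []
Query 2 returns: [('Dave',)]

Reason: > vs >= gives different results when gpa = 3.5 exists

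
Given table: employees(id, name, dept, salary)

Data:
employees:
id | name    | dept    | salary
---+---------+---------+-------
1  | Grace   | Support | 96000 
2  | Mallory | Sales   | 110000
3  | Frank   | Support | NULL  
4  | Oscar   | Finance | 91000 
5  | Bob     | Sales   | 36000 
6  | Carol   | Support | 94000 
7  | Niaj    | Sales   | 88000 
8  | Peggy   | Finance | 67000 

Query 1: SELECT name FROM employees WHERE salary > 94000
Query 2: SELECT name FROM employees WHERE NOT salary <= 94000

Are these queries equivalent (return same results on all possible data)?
Yes, equivalent

Both queries return: [('Grace',), ('Mallory',)]

Reason: Both filter salary > 94000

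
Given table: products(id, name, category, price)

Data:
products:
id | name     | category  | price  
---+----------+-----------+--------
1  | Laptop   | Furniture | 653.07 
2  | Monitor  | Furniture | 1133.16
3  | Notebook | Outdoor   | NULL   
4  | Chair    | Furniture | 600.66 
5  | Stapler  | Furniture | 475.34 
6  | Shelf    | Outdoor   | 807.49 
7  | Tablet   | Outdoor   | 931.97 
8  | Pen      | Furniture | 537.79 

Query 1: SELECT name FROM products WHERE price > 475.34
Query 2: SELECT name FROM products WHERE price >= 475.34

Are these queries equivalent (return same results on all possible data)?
No, not equivalent

Query 1 returns: [('Laptop',), ('Monitor',), ('Chair',), ('Shelf',), ('Tablet',), ('Pen',)]
Query 2 returns: [('Laptop',), ('Monitor',), ('Chair',), ('Stapler',), ('Shelf',), ('Tablet',), ('Pen',)]

Reason: > vs >= gives different results when price = 475.34 exists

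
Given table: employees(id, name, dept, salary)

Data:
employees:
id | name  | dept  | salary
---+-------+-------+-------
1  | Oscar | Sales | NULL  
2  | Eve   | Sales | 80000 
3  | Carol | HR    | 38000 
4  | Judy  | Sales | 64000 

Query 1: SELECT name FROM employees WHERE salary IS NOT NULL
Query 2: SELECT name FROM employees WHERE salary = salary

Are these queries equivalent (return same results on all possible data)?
Yes, equivalent

Both queries return: [('Carol',), ('Eve',), ('Judy',)]

Reason: IS NOT NULL vs self-equality (both exclude NULLs)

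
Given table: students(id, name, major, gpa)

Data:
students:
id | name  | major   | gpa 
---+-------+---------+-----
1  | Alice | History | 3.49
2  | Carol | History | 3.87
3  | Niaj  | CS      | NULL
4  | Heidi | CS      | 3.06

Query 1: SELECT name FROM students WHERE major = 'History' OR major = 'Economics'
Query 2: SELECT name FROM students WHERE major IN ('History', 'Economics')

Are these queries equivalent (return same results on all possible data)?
Yes, equivalent

Both queries return: [('Alice',), ('Carol',)]

Reason: OR vs IN are equivalent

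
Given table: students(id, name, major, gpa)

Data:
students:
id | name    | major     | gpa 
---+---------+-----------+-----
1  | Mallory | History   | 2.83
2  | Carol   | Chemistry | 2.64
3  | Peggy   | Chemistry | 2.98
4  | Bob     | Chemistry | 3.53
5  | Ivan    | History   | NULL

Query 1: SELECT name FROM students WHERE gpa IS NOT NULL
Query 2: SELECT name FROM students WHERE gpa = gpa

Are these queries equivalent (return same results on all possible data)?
Yes, equivalent

Both queries return: [('Bob',), ('Carol',), ('Mallory',), ('Peggy',)]

Reason: IS NOT NULL vs self-equality (both exclude NULLs)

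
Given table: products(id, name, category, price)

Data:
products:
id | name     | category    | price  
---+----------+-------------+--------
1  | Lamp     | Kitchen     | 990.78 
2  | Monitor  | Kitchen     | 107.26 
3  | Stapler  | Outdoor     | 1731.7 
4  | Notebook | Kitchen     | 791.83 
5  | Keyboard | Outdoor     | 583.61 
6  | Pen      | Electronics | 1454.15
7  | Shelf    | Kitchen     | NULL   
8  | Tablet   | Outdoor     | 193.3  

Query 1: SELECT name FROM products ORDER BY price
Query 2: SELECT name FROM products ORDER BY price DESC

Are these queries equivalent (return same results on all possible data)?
No, not equivalent

Query 1 returns: [('Shelf',), ('Monitor',), ('Tablet',), ('Keyboard',), ('Notebook',), ('Lamp',), ('Pen',), ('Stapler',)]
Query 2 returns: [('Stapler',), ('Pen',), ('Lamp',), ('Notebook',), ('Keyboard',), ('Tablet',), ('Monitor',), ('Shelf',)]

Reason: ASC vs DESC gives opposite ordering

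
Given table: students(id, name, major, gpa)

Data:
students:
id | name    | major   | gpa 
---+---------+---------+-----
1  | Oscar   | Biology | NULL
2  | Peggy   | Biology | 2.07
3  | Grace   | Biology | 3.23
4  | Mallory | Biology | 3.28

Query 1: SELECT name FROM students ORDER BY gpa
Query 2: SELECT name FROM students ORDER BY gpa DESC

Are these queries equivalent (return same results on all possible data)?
No, not equivalent

Query 1 returns: [('Oscar',), ('Peggy',), ('Grace',), ('Mallory',)]
Query 2 returns: [('Mallory',), ('Grace',), ('Peggy',), ('Oscar',)]

Reason: ASC vs DESC gives opposite ordering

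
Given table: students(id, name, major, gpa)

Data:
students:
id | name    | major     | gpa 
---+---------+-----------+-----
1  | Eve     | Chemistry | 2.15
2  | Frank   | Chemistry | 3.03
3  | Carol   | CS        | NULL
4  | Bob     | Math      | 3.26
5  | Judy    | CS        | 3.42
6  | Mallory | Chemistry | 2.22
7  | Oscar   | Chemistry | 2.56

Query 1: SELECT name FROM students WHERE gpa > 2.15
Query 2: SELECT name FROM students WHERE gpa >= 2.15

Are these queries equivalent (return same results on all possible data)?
No, not equivalent

Query 1 returns: [('Frank',), ('Bob',), ('Judy',), ('Mallory',), ('Oscar',)]
Query 2 returns: [('Eve',), ('Frank',), ('Bob',), ('Judy',), ('Mallory',), ('Oscar',)]

Reason: > vs >= gives different results when gpa = 2.15 exists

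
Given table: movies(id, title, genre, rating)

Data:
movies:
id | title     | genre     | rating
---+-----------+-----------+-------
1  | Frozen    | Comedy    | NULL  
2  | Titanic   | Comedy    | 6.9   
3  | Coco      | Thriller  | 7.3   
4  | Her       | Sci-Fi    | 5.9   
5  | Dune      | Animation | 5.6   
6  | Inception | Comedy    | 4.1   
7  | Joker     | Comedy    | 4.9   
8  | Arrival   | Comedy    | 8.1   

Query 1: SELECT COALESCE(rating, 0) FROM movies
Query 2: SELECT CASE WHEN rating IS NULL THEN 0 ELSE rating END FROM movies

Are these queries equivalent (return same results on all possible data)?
Yes, equivalent

Both queries return: [(0,), (4.1,), (4.9,), (5.6,), (5.9,), (6.9,), (7.3,), (8.1,)]

Reason: COALESCE vs CASE for NULL handling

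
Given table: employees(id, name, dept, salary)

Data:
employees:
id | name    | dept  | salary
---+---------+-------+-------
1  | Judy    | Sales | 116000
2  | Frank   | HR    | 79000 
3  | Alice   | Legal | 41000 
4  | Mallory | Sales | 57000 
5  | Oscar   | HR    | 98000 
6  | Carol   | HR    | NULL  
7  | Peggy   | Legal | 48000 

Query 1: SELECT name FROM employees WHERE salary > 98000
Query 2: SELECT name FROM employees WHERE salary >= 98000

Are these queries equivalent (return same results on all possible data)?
No, not equivalent

Query 1 returns: [('Judy',)]
Query 2 returns: [('Judy',), ('Oscar',)]

Reason: > vs >= gives different results when salary = 98000 exists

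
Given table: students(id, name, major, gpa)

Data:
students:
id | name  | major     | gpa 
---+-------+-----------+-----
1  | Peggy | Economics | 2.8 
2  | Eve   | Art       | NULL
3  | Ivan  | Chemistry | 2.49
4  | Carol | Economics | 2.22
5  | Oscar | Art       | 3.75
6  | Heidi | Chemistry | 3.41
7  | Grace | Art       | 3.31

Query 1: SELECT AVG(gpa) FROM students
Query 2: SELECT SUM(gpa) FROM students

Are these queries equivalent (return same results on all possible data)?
No, not equivalent

Query 1 returns: [(2.9966666666666666,)]
Query 2 returns: [(17.98,)]

Reason: AVG vs SUM give different aggregate values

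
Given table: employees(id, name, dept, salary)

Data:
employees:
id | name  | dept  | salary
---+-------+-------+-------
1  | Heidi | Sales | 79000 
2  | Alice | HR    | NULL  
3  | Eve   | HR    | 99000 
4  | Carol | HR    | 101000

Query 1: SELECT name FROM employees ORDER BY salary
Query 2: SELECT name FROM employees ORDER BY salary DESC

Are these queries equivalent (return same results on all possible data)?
No, not equivalent

Query 1 returns: [('Alice',), ('Heidi',), ('Eve',), ('Carol',)]
Query 2 returns: [('Carol',), ('Eve',), ('Heidi',), ('Alice',)]

Reason: ASC vs DESC gives opposite ordering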